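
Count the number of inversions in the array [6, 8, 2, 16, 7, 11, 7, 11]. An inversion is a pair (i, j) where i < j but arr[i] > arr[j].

Finding inversions in [6, 8, 2, 16, 7, 11, 7, 11]:

(0, 2): arr[0]=6 > arr[2]=2
(1, 2): arr[1]=8 > arr[2]=2
(1, 4): arr[1]=8 > arr[4]=7
(1, 6): arr[1]=8 > arr[6]=7
(3, 4): arr[3]=16 > arr[4]=7
(3, 5): arr[3]=16 > arr[5]=11
(3, 6): arr[3]=16 > arr[6]=7
(3, 7): arr[3]=16 > arr[7]=11
(5, 6): arr[5]=11 > arr[6]=7

Total inversions: 9

The array has 9 inversion(s): (0,2), (1,2), (1,4), (1,6), (3,4), (3,5), (3,6), (3,7), (5,6). Each pair (i,j) satisfies i < j and arr[i] > arr[j].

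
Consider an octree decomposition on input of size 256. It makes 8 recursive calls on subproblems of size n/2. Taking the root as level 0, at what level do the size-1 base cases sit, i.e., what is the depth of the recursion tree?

For divide and conquer with division factor 2:

Problem sizes at each level:
Level 0: 256
Level 1: 128
Level 2: 64
Level 3: 32
Level 4: 16
Level 5: 8
Level 6: 4
Level 7: 2
Level 8: 1

The root is level 0 and the size-1 base case is level 8 (the tree spans levels 0 through 8, i.e. 9 levels counting the root), so the depth is the number of divisions: log_2(256) = 8

The recursion tree depth is log_2(256) = 8. At each level, the problem size is divided by 2, so it takes 8 divisions to reduce to a base case of size 1. The algorithm makes 8 recursive calls at each level.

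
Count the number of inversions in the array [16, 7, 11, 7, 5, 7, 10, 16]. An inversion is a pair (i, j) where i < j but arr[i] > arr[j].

Finding inversions in [16, 7, 11, 7, 5, 7, 10, 16]:

(0, 1): arr[0]=16 > arr[1]=7
(0, 2): arr[0]=16 > arr[2]=11
(0, 3): arr[0]=16 > arr[3]=7
(0, 4): arr[0]=16 > arr[4]=5
(0, 5): arr[0]=16 > arr[5]=7
(0, 6): arr[0]=16 > arr[6]=10
(1, 4): arr[1]=7 > arr[4]=5
(2, 3): arr[2]=11 > arr[3]=7
(2, 4): arr[2]=11 > arr[4]=5
(2, 5): arr[2]=11 > arr[5]=7
(2, 6): arr[2]=11 > arr[6]=10
(3, 4): arr[3]=7 > arr[4]=5

Total inversions: 12

The array has 12 inversion(s): (0,1), (0,2), (0,3), (0,4), (0,5), (0,6), (1,4), (2,3), (2,4), (2,5), (2,6), (3,4). Each pair (i,j) satisfies i < j and arr[i] > arr[j].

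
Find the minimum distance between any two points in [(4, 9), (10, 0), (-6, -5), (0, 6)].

Computing all pairwise distances among 4 points:

d((4, 9), (10, 0)) = 10.8167
d((4, 9), (-6, -5)) = 17.2047
d((4, 9), (0, 6)) = 5.0 <-- minimum
d((10, 0), (-6, -5)) = 16.7631
d((10, 0), (0, 6)) = 11.6619
d((-6, -5), (0, 6)) = 12.53

Closest pair: (4, 9) and (0, 6) with distance 5.0

The closest pair is (4, 9) and (0, 6) with Euclidean distance 5.0. For 4 points, brute-force pairwise comparison is shown above. For large n, the divide-and-conquer algorithm (sort by x, recurse on halves, check the dividing strip) achieves O(n log n).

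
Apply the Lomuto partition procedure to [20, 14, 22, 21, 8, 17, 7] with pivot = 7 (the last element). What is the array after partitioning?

Lomuto partition with pivot = 7:

Initial array: [20, 14, 22, 21, 8, 17, 7]

arr[0]=20 > 7: no swap
arr[1]=14 > 7: no swap
arr[2]=22 > 7: no swap
arr[3]=21 > 7: no swap
arr[4]=8 > 7: no swap
arr[5]=17 > 7: no swap

Place pivot at position 0: [7, 14, 22, 21, 8, 17, 20]
Pivot position: 0

After partitioning with pivot 7, the array becomes [7, 14, 22, 21, 8, 17, 20]. The pivot is placed at index 0. All elements to the left of the pivot are <= 7, and all elements to the right are > 7.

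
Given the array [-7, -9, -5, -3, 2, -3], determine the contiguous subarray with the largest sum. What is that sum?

Using Kadane's algorithm on [-7, -9, -5, -3, 2, -3]:

Scanning through the array:
Position 1 (value -9): max_ending_here = -9, max_so_far = -7
Position 2 (value -5): max_ending_here = -5, max_so_far = -5
Position 3 (value -3): max_ending_here = -3, max_so_far = -3
Position 4 (value 2): max_ending_here = 2, max_so_far = 2
Position 5 (value -3): max_ending_here = -1, max_so_far = 2

Maximum subarray: [2]
Maximum sum: 2

The maximum subarray is [2] with sum 2. This subarray runs from index 4 to index 4.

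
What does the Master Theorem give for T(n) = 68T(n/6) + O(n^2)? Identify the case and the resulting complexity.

Master Theorem for T(n) = 68T(n/6) + O(n^2):

a = 68, b = 6, c = 2
log_b(a) = log_6(68) = 2.3550

Case 1: c = 2 < log_6(68) = 2.3550
T(n) = O(n^(log_6 68))

For T(n) = 68T(n/6) + O(n^2): log_6(68) = 2.3550. This is Case 1 of the Master Theorem (c < log_b(a), work dominated by leaves), giving O(n^(log_6 68)).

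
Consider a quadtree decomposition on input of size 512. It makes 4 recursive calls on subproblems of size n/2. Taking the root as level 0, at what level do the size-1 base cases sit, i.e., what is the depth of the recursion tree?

For divide and conquer with division factor 2:

Problem sizes at each level:
Level 0: 512
Level 1: 256
Level 2: 128
Level 3: 64
Level 4: 32
Level 5: 16
Level 6: 8
Level 7: 4
Level 8: 2
Level 9: 1

The root is level 0 and the size-1 base case is level 9 (the tree spans levels 0 through 9, i.e. 10 levels counting the root), so the depth is the number of divisions: log_2(512) = 9

The recursion tree depth is log_2(512) = 9. At each level, the problem size is divided by 2, so it takes 9 divisions to reduce to a base case of size 1. The algorithm makes 4 recursive calls at each level.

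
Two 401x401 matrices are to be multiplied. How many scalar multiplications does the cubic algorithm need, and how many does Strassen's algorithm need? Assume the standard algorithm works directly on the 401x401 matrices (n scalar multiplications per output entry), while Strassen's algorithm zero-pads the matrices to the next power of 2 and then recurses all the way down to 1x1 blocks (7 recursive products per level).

Matrix multiplication for 401x401 matrices:

Strassen's algorithm requires power-of-2 dimensions. Pad 401x401 to 512x512 (next power of 2).

Standard algorithm: 401^3 = 64481201 multiplications
Strassen's algorithm: 7^(log2(512)) = 7^9 = 40353607 multiplications
Savings: 64481201 - 40353607 = 24127594 multiplications

Standard: 64481201 multiplications (401^3). Strassen: 40353607 multiplications (7^9, after padding to 512x512). Strassen reduces 8 recursive multiplications to 7 at each level.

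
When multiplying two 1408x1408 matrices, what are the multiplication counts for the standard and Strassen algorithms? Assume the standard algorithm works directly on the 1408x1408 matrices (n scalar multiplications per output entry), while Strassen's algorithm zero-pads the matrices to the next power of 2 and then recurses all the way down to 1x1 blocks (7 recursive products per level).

Matrix multiplication for 1408x1408 matrices:

Strassen's algorithm requires power-of-2 dimensions. Pad 1408x1408 to 2048x2048 (next power of 2).

Standard algorithm: 1408^3 = 2791309312 multiplications
Strassen's algorithm: 7^(log2(2048)) = 7^11 = 1977326743 multiplications
Savings: 2791309312 - 1977326743 = 813982569 multiplications

Standard: 2791309312 multiplications (1408^3). Strassen: 1977326743 multiplications (7^11, after padding to 2048x2048). Strassen reduces 8 recursive multiplications to 7 at each level.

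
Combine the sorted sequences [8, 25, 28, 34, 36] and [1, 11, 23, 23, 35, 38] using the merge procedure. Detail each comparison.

Merging process:

Compare 8 vs 1: take 1 from right. Merged: [1]
Compare 8 vs 11: take 8 from left. Merged: [1, 8]
Compare 25 vs 11: take 11 from right. Merged: [1, 8, 11]
Compare 25 vs 23: take 23 from right. Merged: [1, 8, 11, 23]
Compare 25 vs 23: take 23 from right. Merged: [1, 8, 11, 23, 23]
Compare 25 vs 35: take 25 from left. Merged: [1, 8, 11, 23, 23, 25]
Compare 28 vs 35: take 28 from left. Merged: [1, 8, 11, 23, 23, 25, 28]
Compare 34 vs 35: take 34 from left. Merged: [1, 8, 11, 23, 23, 25, 28, 34]
Compare 36 vs 35: take 35 from right. Merged: [1, 8, 11, 23, 23, 25, 28, 34, 35]
Compare 36 vs 38: take 36 from left. Merged: [1, 8, 11, 23, 23, 25, 28, 34, 35, 36]
Append remaining from right: [38]. Merged: [1, 8, 11, 23, 23, 25, 28, 34, 35, 36, 38]

Final merged array: [1, 8, 11, 23, 23, 25, 28, 34, 35, 36, 38]
Total comparisons: 10

The merged array is [1, 8, 11, 23, 23, 25, 28, 34, 35, 36, 38], requiring 10 comparisons. The merge step runs in O(n) time where n is the total number of elements.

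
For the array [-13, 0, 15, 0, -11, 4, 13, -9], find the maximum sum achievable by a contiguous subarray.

Using Kadane's algorithm on [-13, 0, 15, 0, -11, 4, 13, -9]:

Scanning through the array:
Position 1 (value 0): max_ending_here = 0, max_so_far = 0
Position 2 (value 15): max_ending_here = 15, max_so_far = 15
Position 3 (value 0): max_ending_here = 15, max_so_far = 15
Position 4 (value -11): max_ending_here = 4, max_so_far = 15
Position 5 (value 4): max_ending_here = 8, max_so_far = 15
Position 6 (value 13): max_ending_here = 21, max_so_far = 21
Position 7 (value -9): max_ending_here = 12, max_so_far = 21

Maximum subarray: [0, 15, 0, -11, 4, 13]
Maximum sum: 21

The maximum subarray is [0, 15, 0, -11, 4, 13] with sum 21. This subarray runs from index 1 to index 6.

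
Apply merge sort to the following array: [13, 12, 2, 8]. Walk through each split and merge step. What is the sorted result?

Merge sort trace:

Split: [13, 12, 2, 8] -> [13, 12] and [2, 8]
  Split: [13, 12] -> [13] and [12]
  Merge: [13] + [12] -> [12, 13]
  Split: [2, 8] -> [2] and [8]
  Merge: [2] + [8] -> [2, 8]
Merge: [12, 13] + [2, 8] -> [2, 8, 12, 13]

Final sorted array: [2, 8, 12, 13]

The merge sort proceeds by recursively splitting the array and merging sorted halves.
After all merges, the sorted array is [2, 8, 12, 13].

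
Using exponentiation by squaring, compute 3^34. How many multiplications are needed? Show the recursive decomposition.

Computing 3^34 by squaring (build up from 3^1; each line after the first costs one multiplication):

3^1 = 3
3^2 = (3^1)^2 = 3^2 = 9
3^4 = (3^2)^2 = 9^2 = 81
3^8 = (3^4)^2 = 81^2 = 6561
3^16 = (3^8)^2 = 6561^2 = 43046721
3^17 = 3 * 3^16 = 3 * 43046721 = 129140163
3^34 = (3^17)^2 = 129140163^2 = 16677181699666569

Result: 16677181699666569
Multiplications needed: 6 (6 lines after 3^1)

3^34 = 16677181699666569. Using exponentiation by squaring, this requires 6 multiplications. The key idea: if the exponent is even, square the half-power; if odd, multiply by the base once.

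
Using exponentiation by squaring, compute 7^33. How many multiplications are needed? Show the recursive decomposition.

Computing 7^33 by squaring (build up from 7^1; each line after the first costs one multiplication):

7^1 = 7
7^2 = (7^1)^2 = 7^2 = 49
7^4 = (7^2)^2 = 49^2 = 2401
7^8 = (7^4)^2 = 2401^2 = 5764801
7^16 = (7^8)^2 = 5764801^2 = 33232930569601
7^32 = (7^16)^2 = 33232930569601^2 = 1104427674243920646305299201
7^33 = 7 * 7^32 = 7 * 1104427674243920646305299201 = 7730993719707444524137094407

Result: 7730993719707444524137094407
Multiplications needed: 6 (6 lines after 7^1)

7^33 = 7730993719707444524137094407. Using exponentiation by squaring, this requires 6 multiplications. The key idea: if the exponent is even, square the half-power; if odd, multiply by the base once.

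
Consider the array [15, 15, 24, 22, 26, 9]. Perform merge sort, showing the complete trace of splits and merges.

Merge sort trace:

Split: [15, 15, 24, 22, 26, 9] -> [15, 15, 24] and [22, 26, 9]
  Split: [15, 15, 24] -> [15] and [15, 24]
    Split: [15, 24] -> [15] and [24]
    Merge: [15] + [24] -> [15, 24]
  Merge: [15] + [15, 24] -> [15, 15, 24]
  Split: [22, 26, 9] -> [22] and [26, 9]
    Split: [26, 9] -> [26] and [9]
    Merge: [26] + [9] -> [9, 26]
  Merge: [22] + [9, 26] -> [9, 22, 26]
Merge: [15, 15, 24] + [9, 22, 26] -> [9, 15, 15, 22, 24, 26]

Final sorted array: [9, 15, 15, 22, 24, 26]

The merge sort proceeds by recursively splitting the array and merging sorted halves.
After all merges, the sorted array is [9, 15, 15, 22, 24, 26].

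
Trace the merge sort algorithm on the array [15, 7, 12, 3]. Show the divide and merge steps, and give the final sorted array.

Merge sort trace:

Split: [15, 7, 12, 3] -> [15, 7] and [12, 3]
  Split: [15, 7] -> [15] and [7]
  Merge: [15] + [7] -> [7, 15]
  Split: [12, 3] -> [12] and [3]
  Merge: [12] + [3] -> [3, 12]
Merge: [7, 15] + [3, 12] -> [3, 7, 12, 15]

Final sorted array: [3, 7, 12, 15]

The merge sort proceeds by recursively splitting the array and merging sorted halves.
After all merges, the sorted array is [3, 7, 12, 15].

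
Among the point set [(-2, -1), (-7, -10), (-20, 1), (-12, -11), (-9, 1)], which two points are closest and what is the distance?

Computing all pairwise distances among 5 points:

d((-2, -1), (-7, -10)) = 10.2956
d((-2, -1), (-20, 1)) = 18.1108
d((-2, -1), (-12, -11)) = 14.1421
d((-2, -1), (-9, 1)) = 7.2801
d((-7, -10), (-20, 1)) = 17.0294
d((-7, -10), (-12, -11)) = 5.099 <-- minimum
d((-7, -10), (-9, 1)) = 11.1803
d((-20, 1), (-12, -11)) = 14.4222
d((-20, 1), (-9, 1)) = 11.0
d((-12, -11), (-9, 1)) = 12.3693

Closest pair: (-7, -10) and (-12, -11) with distance 5.099

The closest pair is (-7, -10) and (-12, -11) with Euclidean distance 5.099. For 5 points, brute-force pairwise comparison is shown above. For large n, the divide-and-conquer algorithm (sort by x, recurse on halves, check the dividing strip) achieves O(n log n).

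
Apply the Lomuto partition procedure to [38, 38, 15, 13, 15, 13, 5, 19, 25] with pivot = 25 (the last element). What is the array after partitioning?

Lomuto partition with pivot = 25:

Initial array: [38, 38, 15, 13, 15, 13, 5, 19, 25]

arr[0]=38 > 25: no swap
arr[1]=38 > 25: no swap
arr[2]=15 <= 25: swap with position 0, array becomes [15, 38, 38, 13, 15, 13, 5, 19, 25]
arr[3]=13 <= 25: swap with position 1, array becomes [15, 13, 38, 38, 15, 13, 5, 19, 25]
arr[4]=15 <= 25: swap with position 2, array becomes [15, 13, 15, 38, 38, 13, 5, 19, 25]
arr[5]=13 <= 25: swap with position 3, array becomes [15, 13, 15, 13, 38, 38, 5, 19, 25]
arr[6]=5 <= 25: swap with position 4, array becomes [15, 13, 15, 13, 5, 38, 38, 19, 25]
arr[7]=19 <= 25: swap with position 5, array becomes [15, 13, 15, 13, 5, 19, 38, 38, 25]

Place pivot at position 6: [15, 13, 15, 13, 5, 19, 25, 38, 38]
Pivot position: 6

After partitioning with pivot 25, the array becomes [15, 13, 15, 13, 5, 19, 25, 38, 38]. The pivot is placed at index 6. All elements to the left of the pivot are <= 25, and all elements to the right are > 25.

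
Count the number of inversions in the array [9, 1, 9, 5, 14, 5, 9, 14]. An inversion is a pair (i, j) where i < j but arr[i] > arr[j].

Finding inversions in [9, 1, 9, 5, 14, 5, 9, 14]:

(0, 1): arr[0]=9 > arr[1]=1
(0, 3): arr[0]=9 > arr[3]=5
(0, 5): arr[0]=9 > arr[5]=5
(2, 3): arr[2]=9 > arr[3]=5
(2, 5): arr[2]=9 > arr[5]=5
(4, 5): arr[4]=14 > arr[5]=5
(4, 6): arr[4]=14 > arr[6]=9

Total inversions: 7

The array has 7 inversion(s): (0,1), (0,3), (0,5), (2,3), (2,5), (4,5), (4,6). Each pair (i,j) satisfies i < j and arr[i] > arr[j].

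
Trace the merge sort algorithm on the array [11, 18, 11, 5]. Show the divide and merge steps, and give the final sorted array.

Merge sort trace:

Split: [11, 18, 11, 5] -> [11, 18] and [11, 5]
  Split: [11, 18] -> [11] and [18]
  Merge: [11] + [18] -> [11, 18]
  Split: [11, 5] -> [11] and [5]
  Merge: [11] + [5] -> [5, 11]
Merge: [11, 18] + [5, 11] -> [5, 11, 11, 18]

Final sorted array: [5, 11, 11, 18]

The merge sort proceeds by recursively splitting the array and merging sorted halves.
After all merges, the sorted array is [5, 11, 11, 18].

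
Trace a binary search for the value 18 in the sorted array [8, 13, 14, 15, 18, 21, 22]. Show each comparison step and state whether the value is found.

Binary search for 18 in [8, 13, 14, 15, 18, 21, 22]:

lo=0, hi=6, mid=3, arr[mid]=15 -> 15 < 18, search right half
lo=4, hi=6, mid=5, arr[mid]=21 -> 21 > 18, search left half
lo=4, hi=4, mid=4, arr[mid]=18 -> Found target at index 4!

Binary search finds 18 at index 4 after 3 comparisons. The search repeatedly halves the search space by comparing with the middle element.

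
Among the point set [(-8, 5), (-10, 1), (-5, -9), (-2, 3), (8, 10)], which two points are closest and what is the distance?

Computing all pairwise distances among 5 points:

d((-8, 5), (-10, 1)) = 4.4721 <-- minimum
d((-8, 5), (-5, -9)) = 14.3178
d((-8, 5), (-2, 3)) = 6.3246
d((-8, 5), (8, 10)) = 16.7631
d((-10, 1), (-5, -9)) = 11.1803
d((-10, 1), (-2, 3)) = 8.2462
d((-10, 1), (8, 10)) = 20.1246
d((-5, -9), (-2, 3)) = 12.3693
d((-5, -9), (8, 10)) = 23.0217
d((-2, 3), (8, 10)) = 12.2066

Closest pair: (-8, 5) and (-10, 1) with distance 4.4721

The closest pair is (-8, 5) and (-10, 1) with Euclidean distance 4.4721. For 5 points, brute-force pairwise comparison is shown above. For large n, the divide-and-conquer algorithm (sort by x, recurse on halves, check the dividing strip) achieves O(n log n).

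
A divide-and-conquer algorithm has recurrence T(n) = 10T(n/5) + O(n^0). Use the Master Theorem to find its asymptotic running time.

Master Theorem for T(n) = 10T(n/5) + O(n^0):

a = 10, b = 5, c = 0
log_b(a) = log_5(10) = 1.4307

Case 1: c = 0 < log_5(10) = 1.4307
T(n) = O(n^(log_5 10))

For T(n) = 10T(n/5) + O(n^0): log_5(10) = 1.4307. This is Case 1 of the Master Theorem (c < log_b(a), work dominated by leaves), giving O(n^(log_5 10)).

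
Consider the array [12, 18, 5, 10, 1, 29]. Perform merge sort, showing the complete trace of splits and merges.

Merge sort trace:

Split: [12, 18, 5, 10, 1, 29] -> [12, 18, 5] and [10, 1, 29]
  Split: [12, 18, 5] -> [12] and [18, 5]
    Split: [18, 5] -> [18] and [5]
    Merge: [18] + [5] -> [5, 18]
  Merge: [12] + [5, 18] -> [5, 12, 18]
  Split: [10, 1, 29] -> [10] and [1, 29]
    Split: [1, 29] -> [1] and [29]
    Merge: [1] + [29] -> [1, 29]
  Merge: [10] + [1, 29] -> [1, 10, 29]
Merge: [5, 12, 18] + [1, 10, 29] -> [1, 5, 10, 12, 18, 29]

Final sorted array: [1, 5, 10, 12, 18, 29]

The merge sort proceeds by recursively splitting the array and merging sorted halves.
After all merges, the sorted array is [1, 5, 10, 12, 18, 29].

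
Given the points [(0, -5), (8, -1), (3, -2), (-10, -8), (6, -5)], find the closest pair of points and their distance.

Computing all pairwise distances among 5 points:

d((0, -5), (8, -1)) = 8.9443
d((0, -5), (3, -2)) = 4.2426 <-- minimum
d((0, -5), (-10, -8)) = 10.4403
d((0, -5), (6, -5)) = 6.0
d((8, -1), (3, -2)) = 5.099
d((8, -1), (-10, -8)) = 19.3132
d((8, -1), (6, -5)) = 4.4721
d((3, -2), (-10, -8)) = 14.3178
d((3, -2), (6, -5)) = 4.2426 <-- minimum
d((-10, -8), (6, -5)) = 16.2788

Minimum distance: 4.2426 (tie among 2 pairs: (0, -5) and (3, -2); (3, -2) and (6, -5))

The minimum Euclidean distance is 4.2426. There is a tie: 2 pairs achieve this minimum — (0, -5) and (3, -2); (3, -2) and (6, -5). Any of these is a valid closest pair. For 5 points, brute-force pairwise comparison is shown above. For large n, the divide-and-conquer algorithm (sort by x, recurse on halves, check the dividing strip) achieves O(n log n).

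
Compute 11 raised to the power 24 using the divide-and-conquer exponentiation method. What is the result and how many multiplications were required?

Computing 11^24 by squaring (build up from 11^1; each line after the first costs one multiplication):

11^1 = 11
11^2 = (11^1)^2 = 11^2 = 121
11^3 = 11 * 11^2 = 11 * 121 = 1331
11^6 = (11^3)^2 = 1331^2 = 1771561
11^12 = (11^6)^2 = 1771561^2 = 3138428376721
11^24 = (11^12)^2 = 3138428376721^2 = 9849732675807611094711841

Result: 9849732675807611094711841
Multiplications needed: 5 (5 lines after 11^1)

11^24 = 9849732675807611094711841. Using exponentiation by squaring, this requires 5 multiplications. The key idea: if the exponent is even, square the half-power; if odd, multiply by the base once.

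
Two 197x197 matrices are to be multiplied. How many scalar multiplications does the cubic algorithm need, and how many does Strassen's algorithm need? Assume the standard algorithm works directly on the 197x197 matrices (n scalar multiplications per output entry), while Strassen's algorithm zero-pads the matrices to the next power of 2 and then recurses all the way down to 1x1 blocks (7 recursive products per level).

Matrix multiplication for 197x197 matrices:

Strassen's algorithm requires power-of-2 dimensions. Pad 197x197 to 256x256 (next power of 2).

Standard algorithm: 197^3 = 7645373 multiplications
Strassen's algorithm: 7^(log2(256)) = 7^8 = 5764801 multiplications
Savings: 7645373 - 5764801 = 1880572 multiplications

Standard: 7645373 multiplications (197^3). Strassen: 5764801 multiplications (7^8, after padding to 256x256). Strassen reduces 8 recursive multiplications to 7 at each level.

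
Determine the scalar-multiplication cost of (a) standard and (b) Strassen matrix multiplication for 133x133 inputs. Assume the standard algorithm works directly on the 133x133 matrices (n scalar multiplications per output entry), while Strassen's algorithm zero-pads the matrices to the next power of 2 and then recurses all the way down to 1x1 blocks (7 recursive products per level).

Matrix multiplication for 133x133 matrices:

Strassen's algorithm requires power-of-2 dimensions. Pad 133x133 to 256x256 (next power of 2).

Standard algorithm: 133^3 = 2352637 multiplications
Strassen's algorithm: 7^(log2(256)) = 7^8 = 5764801 multiplications
Difference: 2352637 - 5764801 = -3412164 (Strassen uses MORE here due to padding overhead — for small or just-over-power-of-2 n, padding can outweigh the per-level savings)

Standard: 2352637 multiplications (133^3). Strassen: 5764801 multiplications (7^8, after padding to 256x256). Strassen reduces 8 recursive multiplications to 7 at each level.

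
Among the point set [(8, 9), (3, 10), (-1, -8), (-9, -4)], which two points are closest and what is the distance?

Computing all pairwise distances among 4 points:

d((8, 9), (3, 10)) = 5.099 <-- minimum
d((8, 9), (-1, -8)) = 19.2354
d((8, 9), (-9, -4)) = 21.4009
d((3, 10), (-1, -8)) = 18.4391
d((3, 10), (-9, -4)) = 18.4391
d((-1, -8), (-9, -4)) = 8.9443

Closest pair: (8, 9) and (3, 10) with distance 5.099

The closest pair is (8, 9) and (3, 10) with Euclidean distance 5.099. For 4 points, brute-force pairwise comparison is shown above. For large n, the divide-and-conquer algorithm (sort by x, recurse on halves, check the dividing strip) achieves O(n log n).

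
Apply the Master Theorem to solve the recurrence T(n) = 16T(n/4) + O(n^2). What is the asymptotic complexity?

Master Theorem for T(n) = 16T(n/4) + O(n^2):

a = 16, b = 4, c = 2
log_b(a) = log_4(16) = 2.0000

Case 2: c = 2 = log_4(16) = 2.0000
T(n) = O(n^2 log n) = O(n^2 log n)

For T(n) = 16T(n/4) + O(n^2): log_4(16) = 2.0000. This is Case 2 of the Master Theorem (c = log_b(a), equal work at all levels), giving O(n^2 log n).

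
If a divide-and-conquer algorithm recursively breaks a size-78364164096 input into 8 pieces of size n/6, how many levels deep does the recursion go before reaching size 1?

For divide and conquer with division factor 6:

Problem sizes at each level:
Level 0: 78364164096
Level 1: 13060694016
Level 2: 2176782336
Level 3: 362797056
Level 4: 60466176
Level 5: 10077696
Level 6: 1679616
Level 7: 279936
Level 8: 46656
Level 9: 7776
Level 10: 1296
Level 11: 216
Level 12: 36
Level 13: 6
Level 14: 1

The root is level 0 and the size-1 base case is level 14 (the tree spans levels 0 through 14, i.e. 15 levels counting the root), so the depth is the number of divisions: log_6(78364164096) = 14

The recursion tree depth is log_6(78364164096) = 14. At each level, the problem size is divided by 6, so it takes 14 divisions to reduce to a base case of size 1. The algorithm makes 8 recursive calls at each level.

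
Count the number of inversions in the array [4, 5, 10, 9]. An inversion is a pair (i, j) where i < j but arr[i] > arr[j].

Finding inversions in [4, 5, 10, 9]:

(2, 3): arr[2]=10 > arr[3]=9

Total inversions: 1

The array has 1 inversion(s): (2,3). Each pair (i,j) satisfies i < j and arr[i] > arr[j].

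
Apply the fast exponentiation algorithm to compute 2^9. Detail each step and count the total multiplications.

Computing 2^9 by squaring (build up from 2^1; each line after the first costs one multiplication):

2^1 = 2
2^2 = (2^1)^2 = 2^2 = 4
2^4 = (2^2)^2 = 4^2 = 16
2^8 = (2^4)^2 = 16^2 = 256
2^9 = 2 * 2^8 = 2 * 256 = 512

Result: 512
Multiplications needed: 4 (4 lines after 2^1)

2^9 = 512. Using exponentiation by squaring, this requires 4 multiplications. The key idea: if the exponent is even, square the half-power; if odd, multiply by the base once.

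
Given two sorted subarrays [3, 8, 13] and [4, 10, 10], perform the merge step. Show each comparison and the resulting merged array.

Merging process:

Compare 3 vs 4: take 3 from left. Merged: [3]
Compare 8 vs 4: take 4 from right. Merged: [3, 4]
Compare 8 vs 10: take 8 from left. Merged: [3, 4, 8]
Compare 13 vs 10: take 10 from right. Merged: [3, 4, 8, 10]
Compare 13 vs 10: take 10 from right. Merged: [3, 4, 8, 10, 10]
Append remaining from left: [13]. Merged: [3, 4, 8, 10, 10, 13]

Final merged array: [3, 4, 8, 10, 10, 13]
Total comparisons: 5

The merged array is [3, 4, 8, 10, 10, 13], requiring 5 comparisons. The merge step runs in O(n) time where n is the total number of elements.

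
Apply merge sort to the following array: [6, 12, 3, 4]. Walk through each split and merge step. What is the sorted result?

Merge sort trace:

Split: [6, 12, 3, 4] -> [6, 12] and [3, 4]
  Split: [6, 12] -> [6] and [12]
  Merge: [6] + [12] -> [6, 12]
  Split: [3, 4] -> [3] and [4]
  Merge: [3] + [4] -> [3, 4]
Merge: [6, 12] + [3, 4] -> [3, 4, 6, 12]

Final sorted array: [3, 4, 6, 12]

The merge sort proceeds by recursively splitting the array and merging sorted halves.
After all merges, the sorted array is [3, 4, 6, 12].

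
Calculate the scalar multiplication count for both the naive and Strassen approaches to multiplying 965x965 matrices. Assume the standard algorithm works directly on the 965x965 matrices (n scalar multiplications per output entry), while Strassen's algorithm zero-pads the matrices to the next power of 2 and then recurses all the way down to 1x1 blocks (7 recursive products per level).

Matrix multiplication for 965x965 matrices:

Strassen's algorithm requires power-of-2 dimensions. Pad 965x965 to 1024x1024 (next power of 2).

Standard algorithm: 965^3 = 898632125 multiplications
Strassen's algorithm: 7^(log2(1024)) = 7^10 = 282475249 multiplications
Savings: 898632125 - 282475249 = 616156876 multiplications

Standard: 898632125 multiplications (965^3). Strassen: 282475249 multiplications (7^10, after padding to 1024x1024). Strassen reduces 8 recursive multiplications to 7 at each level.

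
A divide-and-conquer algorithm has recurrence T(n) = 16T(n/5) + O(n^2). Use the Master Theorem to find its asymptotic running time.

Master Theorem for T(n) = 16T(n/5) + O(n^2):

a = 16, b = 5, c = 2
log_b(a) = log_5(16) = 1.7227

Case 3: c = 2 > log_5(16) = 1.7227
T(n) = O(n^2) = O(n^2)

For T(n) = 16T(n/5) + O(n^2): log_5(16) = 1.7227. This is Case 3 of the Master Theorem (c > log_b(a), work dominated by root), giving O(n^2).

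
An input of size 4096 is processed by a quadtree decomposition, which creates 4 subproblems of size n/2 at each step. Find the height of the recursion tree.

For divide and conquer with division factor 2:

Problem sizes at each level:
Level 0: 4096
Level 1: 2048
Level 2: 1024
Level 3: 512
Level 4: 256
Level 5: 128
Level 6: 64
Level 7: 32
Level 8: 16
Level 9: 8
Level 10: 4
Level 11: 2
Level 12: 1

The root is level 0 and the size-1 base case is level 12 (the tree spans levels 0 through 12, i.e. 13 levels counting the root), so the depth is the number of divisions: log_2(4096) = 12

The recursion tree depth is log_2(4096) = 12. At each level, the problem size is divided by 2, so it takes 12 divisions to reduce to a base case of size 1. The algorithm makes 4 recursive calls at each level.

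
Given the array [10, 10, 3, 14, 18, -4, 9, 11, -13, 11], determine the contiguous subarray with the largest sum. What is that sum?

Using Kadane's algorithm on [10, 10, 3, 14, 18, -4, 9, 11, -13, 11]:

Scanning through the array:
Position 1 (value 10): max_ending_here = 20, max_so_far = 20
Position 2 (value 3): max_ending_here = 23, max_so_far = 23
Position 3 (value 14): max_ending_here = 37, max_so_far = 37
Position 4 (value 18): max_ending_here = 55, max_so_far = 55
Position 5 (value -4): max_ending_here = 51, max_so_far = 55
Position 6 (value 9): max_ending_here = 60, max_so_far = 60
Position 7 (value 11): max_ending_here = 71, max_so_far = 71
Position 8 (value -13): max_ending_here = 58, max_so_far = 71
Position 9 (value 11): max_ending_here = 69, max_so_far = 71

Maximum subarray: [10, 10, 3, 14, 18, -4, 9, 11]
Maximum sum: 71

The maximum subarray is [10, 10, 3, 14, 18, -4, 9, 11] with sum 71. This subarray runs from index 0 to index 7.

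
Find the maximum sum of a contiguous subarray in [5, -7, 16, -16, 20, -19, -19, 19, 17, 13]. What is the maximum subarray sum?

Using Kadane's algorithm on [5, -7, 16, -16, 20, -19, -19, 19, 17, 13]:

Scanning through the array:
Position 1 (value -7): max_ending_here = -2, max_so_far = 5
Position 2 (value 16): max_ending_here = 16, max_so_far = 16
Position 3 (value -16): max_ending_here = 0, max_so_far = 16
Position 4 (value 20): max_ending_here = 20, max_so_far = 20
Position 5 (value -19): max_ending_here = 1, max_so_far = 20
Position 6 (value -19): max_ending_here = -18, max_so_far = 20
Position 7 (value 19): max_ending_here = 19, max_so_far = 20
Position 8 (value 17): max_ending_here = 36, max_so_far = 36
Position 9 (value 13): max_ending_here = 49, max_so_far = 49

Maximum subarray: [19, 17, 13]
Maximum sum: 49

The maximum subarray is [19, 17, 13] with sum 49. This subarray runs from index 7 to index 9.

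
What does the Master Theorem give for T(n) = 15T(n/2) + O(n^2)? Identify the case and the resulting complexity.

Master Theorem for T(n) = 15T(n/2) + O(n^2):

a = 15, b = 2, c = 2
log_b(a) = log_2(15) = 3.9069

Case 1: c = 2 < log_2(15) = 3.9069
T(n) = O(n^(log_2 15))

For T(n) = 15T(n/2) + O(n^2): log_2(15) = 3.9069. This is Case 1 of the Master Theorem (c < log_b(a), work dominated by leaves), giving O(n^(log_2 15)).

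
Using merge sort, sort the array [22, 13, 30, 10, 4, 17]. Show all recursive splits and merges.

Merge sort trace:

Split: [22, 13, 30, 10, 4, 17] -> [22, 13, 30] and [10, 4, 17]
  Split: [22, 13, 30] -> [22] and [13, 30]
    Split: [13, 30] -> [13] and [30]
    Merge: [13] + [30] -> [13, 30]
  Merge: [22] + [13, 30] -> [13, 22, 30]
  Split: [10, 4, 17] -> [10] and [4, 17]
    Split: [4, 17] -> [4] and [17]
    Merge: [4] + [17] -> [4, 17]
  Merge: [10] + [4, 17] -> [4, 10, 17]
Merge: [13, 22, 30] + [4, 10, 17] -> [4, 10, 13, 17, 22, 30]

Final sorted array: [4, 10, 13, 17, 22, 30]

The merge sort proceeds by recursively splitting the array and merging sorted halves.
After all merges, the sorted array is [4, 10, 13, 17, 22, 30].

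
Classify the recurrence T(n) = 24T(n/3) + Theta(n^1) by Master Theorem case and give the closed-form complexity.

Master Theorem for T(n) = 24T(n/3) + O(n^1):

a = 24, b = 3, c = 1
log_b(a) = log_3(24) = 2.8928

Case 1: c = 1 < log_3(24) = 2.8928
T(n) = O(n^(log_3 24))

For T(n) = 24T(n/3) + O(n^1): log_3(24) = 2.8928. This is Case 1 of the Master Theorem (c < log_b(a), work dominated by leaves), giving O(n^(log_3 24)).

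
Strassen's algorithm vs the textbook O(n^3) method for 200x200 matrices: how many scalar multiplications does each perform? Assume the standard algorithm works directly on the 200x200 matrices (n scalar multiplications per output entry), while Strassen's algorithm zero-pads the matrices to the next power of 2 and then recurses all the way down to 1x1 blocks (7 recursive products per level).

Matrix multiplication for 200x200 matrices:

Strassen's algorithm requires power-of-2 dimensions. Pad 200x200 to 256x256 (next power of 2).

Standard algorithm: 200^3 = 8000000 multiplications
Strassen's algorithm: 7^(log2(256)) = 7^8 = 5764801 multiplications
Savings: 8000000 - 5764801 = 2235199 multiplications

Standard: 8000000 multiplications (200^3). Strassen: 5764801 multiplications (7^8, after padding to 256x256). Strassen reduces 8 recursive multiplications to 7 at each level.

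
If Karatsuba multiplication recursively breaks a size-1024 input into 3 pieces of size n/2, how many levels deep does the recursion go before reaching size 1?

For divide and conquer with division factor 2:

Problem sizes at each level:
Level 0: 1024
Level 1: 512
Level 2: 256
Level 3: 128
Level 4: 64
Level 5: 32
Level 6: 16
Level 7: 8
Level 8: 4
Level 9: 2
Level 10: 1

The root is level 0 and the size-1 base case is level 10 (the tree spans levels 0 through 10, i.e. 11 levels counting the root), so the depth is the number of divisions: log_2(1024) = 10

The recursion tree depth is log_2(1024) = 10. At each level, the problem size is divided by 2, so it takes 10 divisions to reduce to a base case of size 1. The algorithm makes 3 recursive calls at each level.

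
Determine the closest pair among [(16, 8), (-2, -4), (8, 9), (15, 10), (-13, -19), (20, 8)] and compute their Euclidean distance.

Computing all pairwise distances among 6 points:

d((16, 8), (-2, -4)) = 21.6333
d((16, 8), (8, 9)) = 8.0623
d((16, 8), (15, 10)) = 2.2361 <-- minimum
d((16, 8), (-13, -19)) = 39.6232
d((16, 8), (20, 8)) = 4.0
d((-2, -4), (8, 9)) = 16.4012
d((-2, -4), (15, 10)) = 22.0227
d((-2, -4), (-13, -19)) = 18.6011
d((-2, -4), (20, 8)) = 25.0599
d((8, 9), (15, 10)) = 7.0711
d((8, 9), (-13, -19)) = 35.0
d((8, 9), (20, 8)) = 12.0416
d((15, 10), (-13, -19)) = 40.3113
d((15, 10), (20, 8)) = 5.3852
d((-13, -19), (20, 8)) = 42.638

Closest pair: (16, 8) and (15, 10) with distance 2.2361

The closest pair is (16, 8) and (15, 10) with Euclidean distance 2.2361. For 6 points, brute-force pairwise comparison is shown above. For large n, the divide-and-conquer algorithm (sort by x, recurse on halves, check the dividing strip) achieves O(n log n).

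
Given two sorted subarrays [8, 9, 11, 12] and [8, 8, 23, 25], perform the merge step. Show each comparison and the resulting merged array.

Merging process:

Compare 8 vs 8: take 8 from left. Merged: [8]
Compare 9 vs 8: take 8 from right. Merged: [8, 8]
Compare 9 vs 8: take 8 from right. Merged: [8, 8, 8]
Compare 9 vs 23: take 9 from left. Merged: [8, 8, 8, 9]
Compare 11 vs 23: take 11 from left. Merged: [8, 8, 8, 9, 11]
Compare 12 vs 23: take 12 from left. Merged: [8, 8, 8, 9, 11, 12]
Append remaining from right: [23, 25]. Merged: [8, 8, 8, 9, 11, 12, 23, 25]

Final merged array: [8, 8, 8, 9, 11, 12, 23, 25]
Total comparisons: 6

The merged array is [8, 8, 8, 9, 11, 12, 23, 25], requiring 6 comparisons. The merge step runs in O(n) time where n is the total number of elements.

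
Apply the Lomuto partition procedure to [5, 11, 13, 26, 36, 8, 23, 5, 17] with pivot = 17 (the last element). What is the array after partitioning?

Lomuto partition with pivot = 17:

Initial array: [5, 11, 13, 26, 36, 8, 23, 5, 17]

arr[0]=5 <= 17: swap with position 0, array becomes [5, 11, 13, 26, 36, 8, 23, 5, 17]
arr[1]=11 <= 17: swap with position 1, array becomes [5, 11, 13, 26, 36, 8, 23, 5, 17]
arr[2]=13 <= 17: swap with position 2, array becomes [5, 11, 13, 26, 36, 8, 23, 5, 17]
arr[3]=26 > 17: no swap
arr[4]=36 > 17: no swap
arr[5]=8 <= 17: swap with position 3, array becomes [5, 11, 13, 8, 36, 26, 23, 5, 17]
arr[6]=23 > 17: no swap
arr[7]=5 <= 17: swap with position 4, array becomes [5, 11, 13, 8, 5, 26, 23, 36, 17]

Place pivot at position 5: [5, 11, 13, 8, 5, 17, 23, 36, 26]
Pivot position: 5

After partitioning with pivot 17, the array becomes [5, 11, 13, 8, 5, 17, 23, 36, 26]. The pivot is placed at index 5. All elements to the left of the pivot are <= 17, and all elements to the right are > 17.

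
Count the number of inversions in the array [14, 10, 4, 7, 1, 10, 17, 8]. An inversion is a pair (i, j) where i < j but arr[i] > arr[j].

Finding inversions in [14, 10, 4, 7, 1, 10, 17, 8]:

(0, 1): arr[0]=14 > arr[1]=10
(0, 2): arr[0]=14 > arr[2]=4
(0, 3): arr[0]=14 > arr[3]=7
(0, 4): arr[0]=14 > arr[4]=1
(0, 5): arr[0]=14 > arr[5]=10
(0, 7): arr[0]=14 > arr[7]=8
(1, 2): arr[1]=10 > arr[2]=4
(1, 3): arr[1]=10 > arr[3]=7
(1, 4): arr[1]=10 > arr[4]=1
(1, 7): arr[1]=10 > arr[7]=8
(2, 4): arr[2]=4 > arr[4]=1
(3, 4): arr[3]=7 > arr[4]=1
(5, 7): arr[5]=10 > arr[7]=8
(6, 7): arr[6]=17 > arr[7]=8

Total inversions: 14

The array has 14 inversion(s): (0,1), (0,2), (0,3), (0,4), (0,5), (0,7), (1,2), (1,3), (1,4), (1,7), (2,4), (3,4), (5,7), (6,7). Each pair (i,j) satisfies i < j and arr[i] > arr[j].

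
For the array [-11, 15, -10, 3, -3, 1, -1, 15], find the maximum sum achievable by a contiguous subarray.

Using Kadane's algorithm on [-11, 15, -10, 3, -3, 1, -1, 15]:

Scanning through the array:
Position 1 (value 15): max_ending_here = 15, max_so_far = 15
Position 2 (value -10): max_ending_here = 5, max_so_far = 15
Position 3 (value 3): max_ending_here = 8, max_so_far = 15
Position 4 (value -3): max_ending_here = 5, max_so_far = 15
Position 5 (value 1): max_ending_here = 6, max_so_far = 15
Position 6 (value -1): max_ending_here = 5, max_so_far = 15
Position 7 (value 15): max_ending_here = 20, max_so_far = 20

Maximum subarray: [15, -10, 3, -3, 1, -1, 15]
Maximum sum: 20

The maximum subarray is [15, -10, 3, -3, 1, -1, 15] with sum 20. This subarray runs from index 1 to index 7.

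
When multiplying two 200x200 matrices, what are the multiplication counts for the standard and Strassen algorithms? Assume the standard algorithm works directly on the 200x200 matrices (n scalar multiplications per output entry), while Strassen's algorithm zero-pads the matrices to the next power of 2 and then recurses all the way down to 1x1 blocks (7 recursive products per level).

Matrix multiplication for 200x200 matrices:

Strassen's algorithm requires power-of-2 dimensions. Pad 200x200 to 256x256 (next power of 2).

Standard algorithm: 200^3 = 8000000 multiplications
Strassen's algorithm: 7^(log2(256)) = 7^8 = 5764801 multiplications
Savings: 8000000 - 5764801 = 2235199 multiplications

Standard: 8000000 multiplications (200^3). Strassen: 5764801 multiplications (7^8, after padding to 256x256). Strassen reduces 8 recursive multiplications to 7 at each level.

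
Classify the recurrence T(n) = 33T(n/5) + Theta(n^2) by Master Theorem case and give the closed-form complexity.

Master Theorem for T(n) = 33T(n/5) + O(n^2):

a = 33, b = 5, c = 2
log_b(a) = log_5(33) = 2.1725

Case 1: c = 2 < log_5(33) = 2.1725
T(n) = O(n^(log_5 33))

For T(n) = 33T(n/5) + O(n^2): log_5(33) = 2.1725. This is Case 1 of the Master Theorem (c < log_b(a), work dominated by leaves), giving O(n^(log_5 33)).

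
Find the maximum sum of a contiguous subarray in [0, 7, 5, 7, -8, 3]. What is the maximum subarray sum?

Using Kadane's algorithm on [0, 7, 5, 7, -8, 3]:

Scanning through the array:
Position 1 (value 7): max_ending_here = 7, max_so_far = 7
Position 2 (value 5): max_ending_here = 12, max_so_far = 12
Position 3 (value 7): max_ending_here = 19, max_so_far = 19
Position 4 (value -8): max_ending_here = 11, max_so_far = 19
Position 5 (value 3): max_ending_here = 14, max_so_far = 19

Maximum subarray: [0, 7, 5, 7]
Maximum sum: 19

The maximum subarray is [0, 7, 5, 7] with sum 19. This subarray runs from index 0 to index 3.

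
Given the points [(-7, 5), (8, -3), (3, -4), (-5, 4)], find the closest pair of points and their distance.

Computing all pairwise distances among 4 points:

d((-7, 5), (8, -3)) = 17.0
d((-7, 5), (3, -4)) = 13.4536
d((-7, 5), (-5, 4)) = 2.2361 <-- minimum
d((8, -3), (3, -4)) = 5.099
d((8, -3), (-5, 4)) = 14.7648
d((3, -4), (-5, 4)) = 11.3137

Closest pair: (-7, 5) and (-5, 4) with distance 2.2361

The closest pair is (-7, 5) and (-5, 4) with Euclidean distance 2.2361. For 4 points, brute-force pairwise comparison is shown above. For large n, the divide-and-conquer algorithm (sort by x, recurse on halves, check the dividing strip) achieves O(n log n).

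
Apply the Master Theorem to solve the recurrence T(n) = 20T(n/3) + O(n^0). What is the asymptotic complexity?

Master Theorem for T(n) = 20T(n/3) + O(n^0):

a = 20, b = 3, c = 0
log_b(a) = log_3(20) = 2.7268

Case 1: c = 0 < log_3(20) = 2.7268
T(n) = O(n^(log_3 20))

For T(n) = 20T(n/3) + O(n^0): log_3(20) = 2.7268. This is Case 1 of the Master Theorem (c < log_b(a), work dominated by leaves), giving O(n^(log_3 20)).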